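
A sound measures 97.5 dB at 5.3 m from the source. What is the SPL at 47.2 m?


Given values:
  SPL1 = 97.5 dB, r1 = 5.3 m, r2 = 47.2 m
Formula: SPL2 = SPL1 - 20 * log10(r2 / r1)
Compute ratio: r2 / r1 = 47.2 / 5.3 = 8.9057
Compute log10: log10(8.9057) = 0.949668
Compute drop: 20 * 0.949668 = 18.9934
SPL2 = 97.5 - 18.9934 = 78.51

78.51 dB


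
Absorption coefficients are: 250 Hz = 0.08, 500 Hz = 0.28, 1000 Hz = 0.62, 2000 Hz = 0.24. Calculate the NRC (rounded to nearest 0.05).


Given values:
  a_250 = 0.08, a_500 = 0.28
  a_1000 = 0.62, a_2000 = 0.24
Formula: NRC = (a250 + a500 + a1000 + a2000) / 4
Sum = 0.08 + 0.28 + 0.62 + 0.24 = 1.22
NRC = 1.22 / 4 = 0.305
Rounded to nearest 0.05: 0.3

0.3


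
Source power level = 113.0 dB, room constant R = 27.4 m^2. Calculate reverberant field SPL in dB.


Given values:
  Lw = 113.0 dB, R = 27.4 m^2
Formula: SPL = Lw + 10 * log10(4 / R)
Compute 4 / R = 4 / 27.4 = 0.145985
Compute 10 * log10(0.145985) = -8.3569
SPL = 113.0 + (-8.3569) = 104.64

104.64 dB


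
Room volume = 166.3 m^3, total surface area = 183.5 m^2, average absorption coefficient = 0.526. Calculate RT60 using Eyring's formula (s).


Given values:
  V = 166.3 m^3, S = 183.5 m^2, alpha = 0.526
Formula: RT60 = 0.161 * V / (-S * ln(1 - alpha))
Compute ln(1 - 0.526) = ln(0.474) = -0.746548
Denominator: -183.5 * -0.746548 = 136.9916
Numerator: 0.161 * 166.3 = 26.7743
RT60 = 26.7743 / 136.9916 = 0.195

0.195 s


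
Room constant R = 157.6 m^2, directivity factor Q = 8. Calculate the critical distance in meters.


Given values:
  R = 157.6 m^2, Q = 8
Formula: d_c = 0.141 * sqrt(Q * R)
Compute Q * R = 8 * 157.6 = 1260.8
Compute sqrt(1260.8) = 35.5077
d_c = 0.141 * 35.5077 = 5.007

5.007 m


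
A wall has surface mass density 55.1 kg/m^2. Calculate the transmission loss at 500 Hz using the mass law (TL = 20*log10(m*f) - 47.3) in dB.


Given values:
  m = 55.1 kg/m^2, f = 500 Hz
Formula: TL = 20 * log10(m * f) - 47.3
Compute m * f = 55.1 * 500 = 27550.0
Compute log10(27550.0) = 4.440122
Compute 20 * 4.440122 = 88.8024
TL = 88.8024 - 47.3 = 41.5

41.5 dB


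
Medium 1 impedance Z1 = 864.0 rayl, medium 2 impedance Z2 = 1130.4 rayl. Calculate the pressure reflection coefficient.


Given values:
  Z1 = 864.0 rayl, Z2 = 1130.4 rayl
Formula: R = (Z2 - Z1) / (Z2 + Z1)
Numerator: Z2 - Z1 = 1130.4 - 864.0 = 266.4
Denominator: Z2 + Z1 = 1130.4 + 864.0 = 1994.4
R = 266.4 / 1994.4 = 0.1336

0.1336


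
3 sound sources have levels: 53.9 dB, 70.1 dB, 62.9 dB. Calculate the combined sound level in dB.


Formula: L_total = 10 * log10( sum(10^(Li/10)) )
  Source 1: 10^(53.9/10) = 245470.8916
  Source 2: 10^(70.1/10) = 10232929.9228
  Source 3: 10^(62.9/10) = 1949844.5998
Sum of linear values = 12428245.4142
L_total = 10 * log10(12428245.4142) = 70.94

70.94 dB


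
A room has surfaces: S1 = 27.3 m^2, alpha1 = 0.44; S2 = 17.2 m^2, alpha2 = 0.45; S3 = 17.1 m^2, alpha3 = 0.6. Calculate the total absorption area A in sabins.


Given surfaces:
  Surface 1: 27.3 * 0.44 = 12.012
  Surface 2: 17.2 * 0.45 = 7.74
  Surface 3: 17.1 * 0.6 = 10.26
Formula: A = sum(Si * alpha_i)
A = 12.012 + 7.74 + 10.26
A = 30.01

30.01 sabins


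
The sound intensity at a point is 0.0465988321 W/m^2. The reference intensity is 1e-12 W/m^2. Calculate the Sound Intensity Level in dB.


Given values:
  I = 0.0465988321 W/m^2
  I_ref = 1e-12 W/m^2
Formula: SIL = 10 * log10(I / I_ref)
Compute ratio: I / I_ref = 46598832100
Compute log10: log10(46598832100) = 10.668375
Multiply: SIL = 10 * 10.668375 = 106.68

106.68 dB


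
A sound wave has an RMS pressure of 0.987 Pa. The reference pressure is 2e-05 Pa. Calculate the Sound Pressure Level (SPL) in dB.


Given values:
  p = 0.987 Pa
  p_ref = 2e-05 Pa
Formula: SPL = 20 * log10(p / p_ref)
Compute ratio: p / p_ref = 0.987 / 2e-05 = 49350
Compute log10: log10(49350) = 4.693287
Multiply: SPL = 20 * 4.693287 = 93.87

93.87 dB


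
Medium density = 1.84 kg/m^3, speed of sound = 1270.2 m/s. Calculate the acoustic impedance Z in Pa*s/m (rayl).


Given values:
  rho = 1.84 kg/m^3
  c = 1270.2 m/s
Formula: Z = rho * c
Z = 1.84 * 1270.2
Z = 2337.17

2337.17 rayl


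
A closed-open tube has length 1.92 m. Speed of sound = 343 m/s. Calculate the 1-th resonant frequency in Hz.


Given values:
  Tube type: closed-open, L = 1.92 m, c = 343 m/s, n = 1
Formula: f_n = (2n - 1) * c / (4 * L)
Compute 2n - 1 = 2*1 - 1 = 1
Compute 4 * L = 4 * 1.92 = 7.68
f = 1 * 343 / 7.68
f = 44.66

44.66 Hz


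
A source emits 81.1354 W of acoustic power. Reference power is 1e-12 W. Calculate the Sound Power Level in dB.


Given values:
  W = 81.1354 W
  W_ref = 1e-12 W
Formula: SWL = 10 * log10(W / W_ref)
Compute ratio: W / W_ref = 81135400000000
Compute log10: log10(81135400000000) = 13.90921
Multiply: SWL = 10 * 13.90921 = 139.09

139.09 dB


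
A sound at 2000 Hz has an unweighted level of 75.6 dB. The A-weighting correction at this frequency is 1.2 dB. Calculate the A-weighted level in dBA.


Given values:
  SPL = 75.6 dB
  A-weighting at 2000 Hz = 1.2 dB
Formula: L_A = SPL + A_weight
L_A = 75.6 + (1.2)
L_A = 76.8

76.8 dBA


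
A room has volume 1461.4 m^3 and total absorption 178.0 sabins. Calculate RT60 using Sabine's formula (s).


Given values:
  V = 1461.4 m^3
  A = 178.0 sabins
Formula: RT60 = 0.161 * V / A
Numerator: 0.161 * 1461.4 = 235.2854
RT60 = 235.2854 / 178.0 = 1.322

1.322 s


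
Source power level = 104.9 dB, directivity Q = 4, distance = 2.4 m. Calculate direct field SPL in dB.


Given values:
  Lw = 104.9 dB, Q = 4, r = 2.4 m
Formula: SPL = Lw + 10 * log10(Q / (4 * pi * r^2))
Compute 4 * pi * r^2 = 4 * pi * 2.4^2 = 72.3823
Compute Q / denom = 4 / 72.3823 = 0.05526213
Compute 10 * log10(0.05526213) = -12.5757
SPL = 104.9 + (-12.5757) = 92.32

92.32 dB


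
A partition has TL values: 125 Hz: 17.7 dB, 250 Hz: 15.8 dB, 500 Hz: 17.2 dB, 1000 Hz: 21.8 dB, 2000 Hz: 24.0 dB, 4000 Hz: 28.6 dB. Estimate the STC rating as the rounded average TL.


Given TL values at each frequency:
  125 Hz: 17.7 dB
  250 Hz: 15.8 dB
  500 Hz: 17.2 dB
  1000 Hz: 21.8 dB
  2000 Hz: 24.0 dB
  4000 Hz: 28.6 dB
Formula: STC ~ round(average of TL values)
Sum = 17.7 + 15.8 + 17.2 + 21.8 + 24.0 + 28.6 = 125.1
Average = 125.1 / 6 = 20.85
Rounded: 21

21


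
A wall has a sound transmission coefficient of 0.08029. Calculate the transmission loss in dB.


Given values:
  tau = 0.08029
Formula: TL = 10 * log10(1 / tau)
Compute 1 / tau = 1 / 0.08029 = 12.4549
Compute log10(12.4549) = 1.09534
TL = 10 * 1.09534 = 10.95

10.95 dB


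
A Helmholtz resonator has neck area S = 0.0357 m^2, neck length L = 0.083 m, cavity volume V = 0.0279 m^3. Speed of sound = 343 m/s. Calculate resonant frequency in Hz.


Given values:
  S = 0.0357 m^2, L = 0.083 m, V = 0.0279 m^3, c = 343 m/s
Formula: f = (c / (2*pi)) * sqrt(S / (V * L))
Compute V * L = 0.0279 * 0.083 = 0.0023157
Compute S / (V * L) = 0.0357 / 0.0023157 = 15.4165
Compute sqrt(15.4165) = 3.926385
Compute c / (2*pi) = 343 / 6.283185 = 54.590148
f = 54.590148 * 3.926385 = 214.34

214.34 Hz


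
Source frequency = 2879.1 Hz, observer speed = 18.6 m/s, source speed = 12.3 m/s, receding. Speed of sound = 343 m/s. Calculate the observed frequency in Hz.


Given values:
  f_s = 2879.1 Hz, v_o = 18.6 m/s, v_s = 12.3 m/s
  Direction: receding
Formula: f_o = f_s * (c - v_o) / (c + v_s)
Numerator: c - v_o = 343 - 18.6 = 324.4
Denominator: c + v_s = 343 + 12.3 = 355.3
f_o = 2879.1 * 324.4 / 355.3 = 2628.71

2628.71 Hz


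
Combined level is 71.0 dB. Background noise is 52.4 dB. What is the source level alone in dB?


Given values:
  L_total = 71.0 dB, L_bg = 52.4 dB
Formula: L_source = 10 * log10(10^(L_total/10) - 10^(L_bg/10))
Convert to linear:
  10^(71.0/10) = 12589254.1179
  10^(52.4/10) = 173780.0829
Difference: 12589254.1179 - 173780.0829 = 12415474.035
L_source = 10 * log10(12415474.035) = 70.94

70.94 dB


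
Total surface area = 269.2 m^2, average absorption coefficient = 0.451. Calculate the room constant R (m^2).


Given values:
  S = 269.2 m^2, alpha = 0.451
Formula: R = S * alpha / (1 - alpha)
Numerator: 269.2 * 0.451 = 121.4092
Denominator: 1 - 0.451 = 0.549
R = 121.4092 / 0.549 = 221.15

221.15 m^2


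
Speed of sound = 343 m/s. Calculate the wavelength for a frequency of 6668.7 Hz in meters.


Given values:
  c = 343 m/s, f = 6668.7 Hz
Formula: lambda = c / f
lambda = 343 / 6668.7
lambda = 0.0514

0.0514 m


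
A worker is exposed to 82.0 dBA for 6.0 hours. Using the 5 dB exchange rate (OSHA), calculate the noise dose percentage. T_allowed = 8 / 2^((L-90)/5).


Given values:
  L = 82.0 dBA, T = 6.0 hours
Formula: T_allowed = 8 / 2^((L - 90) / 5)
Compute exponent: (82.0 - 90) / 5 = -1.6
Compute 2^(-1.6) = 0.329877
T_allowed = 8 / 0.329877 = 24.251463 hours
Dose = (T / T_allowed) * 100
Dose = (6.0 / 24.251463) * 100 = 24.74

24.74 %


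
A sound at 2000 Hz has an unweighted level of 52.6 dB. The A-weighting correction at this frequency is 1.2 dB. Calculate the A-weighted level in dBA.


Given values:
  SPL = 52.6 dB
  A-weighting at 2000 Hz = 1.2 dB
Formula: L_A = SPL + A_weight
L_A = 52.6 + (1.2)
L_A = 53.8

53.8 dBA


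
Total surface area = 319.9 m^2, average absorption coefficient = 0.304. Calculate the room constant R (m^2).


Given values:
  S = 319.9 m^2, alpha = 0.304
Formula: R = S * alpha / (1 - alpha)
Numerator: 319.9 * 0.304 = 97.2496
Denominator: 1 - 0.304 = 0.696
R = 97.2496 / 0.696 = 139.73

139.73 m^2


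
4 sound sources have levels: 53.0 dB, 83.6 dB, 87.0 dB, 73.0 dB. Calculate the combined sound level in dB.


Formula: L_total = 10 * log10( sum(10^(Li/10)) )
  Source 1: 10^(53.0/10) = 199526.2315
  Source 2: 10^(83.6/10) = 229086765.2768
  Source 3: 10^(87.0/10) = 501187233.6273
  Source 4: 10^(73.0/10) = 19952623.1497
Sum of linear values = 750426148.2853
L_total = 10 * log10(750426148.2853) = 88.75

88.75 dB


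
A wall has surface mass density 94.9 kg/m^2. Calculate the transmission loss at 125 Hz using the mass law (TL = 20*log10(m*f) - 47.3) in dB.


Given values:
  m = 94.9 kg/m^2, f = 125 Hz
Formula: TL = 20 * log10(m * f) - 47.3
Compute m * f = 94.9 * 125 = 11862.5
Compute log10(11862.5) = 4.074176
Compute 20 * 4.074176 = 81.4835
TL = 81.4835 - 47.3 = 34.18

34.18 dB


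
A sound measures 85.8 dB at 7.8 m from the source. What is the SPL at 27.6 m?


Given values:
  SPL1 = 85.8 dB, r1 = 7.8 m, r2 = 27.6 m
Formula: SPL2 = SPL1 - 20 * log10(r2 / r1)
Compute ratio: r2 / r1 = 27.6 / 7.8 = 3.5385
Compute log10: log10(3.5385) = 0.548819
Compute drop: 20 * 0.548819 = 10.9764
SPL2 = 85.8 - 10.9764 = 74.82

74.82 dB


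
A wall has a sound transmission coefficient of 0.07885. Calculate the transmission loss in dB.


Given values:
  tau = 0.07885
Formula: TL = 10 * log10(1 / tau)
Compute 1 / tau = 1 / 0.07885 = 12.6823
Compute log10(12.6823) = 1.103198
TL = 10 * 1.103198 = 11.03

11.03 dB


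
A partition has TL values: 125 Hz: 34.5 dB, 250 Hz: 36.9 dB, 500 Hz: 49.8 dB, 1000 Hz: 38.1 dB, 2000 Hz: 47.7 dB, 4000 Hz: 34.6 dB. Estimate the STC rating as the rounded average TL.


Given TL values at each frequency:
  125 Hz: 34.5 dB
  250 Hz: 36.9 dB
  500 Hz: 49.8 dB
  1000 Hz: 38.1 dB
  2000 Hz: 47.7 dB
  4000 Hz: 34.6 dB
Formula: STC ~ round(average of TL values)
Sum = 34.5 + 36.9 + 49.8 + 38.1 + 47.7 + 34.6 = 241.6
Average = 241.6 / 6 = 40.27
Rounded: 40

40


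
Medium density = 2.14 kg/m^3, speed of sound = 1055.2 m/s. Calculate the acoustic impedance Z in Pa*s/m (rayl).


Given values:
  rho = 2.14 kg/m^3
  c = 1055.2 m/s
Formula: Z = rho * c
Z = 2.14 * 1055.2
Z = 2258.13

2258.13 rayl


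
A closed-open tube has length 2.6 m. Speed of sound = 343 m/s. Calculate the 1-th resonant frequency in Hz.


Given values:
  Tube type: closed-open, L = 2.6 m, c = 343 m/s, n = 1
Formula: f_n = (2n - 1) * c / (4 * L)
Compute 2n - 1 = 2*1 - 1 = 1
Compute 4 * L = 4 * 2.6 = 10.4
f = 1 * 343 / 10.4
f = 32.98

32.98 Hz


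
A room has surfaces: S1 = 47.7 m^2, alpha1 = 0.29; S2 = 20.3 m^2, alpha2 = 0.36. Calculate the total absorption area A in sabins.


Given surfaces:
  Surface 1: 47.7 * 0.29 = 13.833
  Surface 2: 20.3 * 0.36 = 7.308
Formula: A = sum(Si * alpha_i)
A = 13.833 + 7.308
A = 21.14

21.14 sabins


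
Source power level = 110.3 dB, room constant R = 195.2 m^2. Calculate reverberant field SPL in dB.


Given values:
  Lw = 110.3 dB, R = 195.2 m^2
Formula: SPL = Lw + 10 * log10(4 / R)
Compute 4 / R = 4 / 195.2 = 0.020492
Compute 10 * log10(0.020492) = -16.8842
SPL = 110.3 + (-16.8842) = 93.42

93.42 dB


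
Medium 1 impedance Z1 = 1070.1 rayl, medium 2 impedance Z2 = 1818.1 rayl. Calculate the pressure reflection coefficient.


Given values:
  Z1 = 1070.1 rayl, Z2 = 1818.1 rayl
Formula: R = (Z2 - Z1) / (Z2 + Z1)
Numerator: Z2 - Z1 = 1818.1 - 1070.1 = 748.0
Denominator: Z2 + Z1 = 1818.1 + 1070.1 = 2888.2
R = 748.0 / 2888.2 = 0.259

0.259


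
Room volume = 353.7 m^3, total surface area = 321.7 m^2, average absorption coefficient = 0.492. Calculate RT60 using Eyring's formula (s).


Given values:
  V = 353.7 m^3, S = 321.7 m^2, alpha = 0.492
Formula: RT60 = 0.161 * V / (-S * ln(1 - alpha))
Compute ln(1 - 0.492) = ln(0.508) = -0.677274
Denominator: -321.7 * -0.677274 = 217.879
Numerator: 0.161 * 353.7 = 56.9457
RT60 = 56.9457 / 217.879 = 0.261

0.261 s


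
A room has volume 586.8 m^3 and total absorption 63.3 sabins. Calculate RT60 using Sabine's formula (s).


Given values:
  V = 586.8 m^3
  A = 63.3 sabins
Formula: RT60 = 0.161 * V / A
Numerator: 0.161 * 586.8 = 94.4748
RT60 = 94.4748 / 63.3 = 1.492

1.492 s


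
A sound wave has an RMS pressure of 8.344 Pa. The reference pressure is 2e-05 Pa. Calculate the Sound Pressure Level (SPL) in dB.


Given values:
  p = 8.344 Pa
  p_ref = 2e-05 Pa
Formula: SPL = 20 * log10(p / p_ref)
Compute ratio: p / p_ref = 8.344 / 2e-05 = 417200
Compute log10: log10(417200) = 5.620344
Multiply: SPL = 20 * 5.620344 = 112.41

112.41 dB


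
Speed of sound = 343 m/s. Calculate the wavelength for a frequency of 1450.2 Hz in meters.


Given values:
  c = 343 m/s, f = 1450.2 Hz
Formula: lambda = c / f
lambda = 343 / 1450.2
lambda = 0.2365

0.2365 m


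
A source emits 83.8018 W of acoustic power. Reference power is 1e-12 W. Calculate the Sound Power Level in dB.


Given values:
  W = 83.8018 W
  W_ref = 1e-12 W
Formula: SWL = 10 * log10(W / W_ref)
Compute ratio: W / W_ref = 83801800000000
Compute log10: log10(83801800000000) = 13.923253
Multiply: SWL = 10 * 13.923253 = 139.23

139.23 dB


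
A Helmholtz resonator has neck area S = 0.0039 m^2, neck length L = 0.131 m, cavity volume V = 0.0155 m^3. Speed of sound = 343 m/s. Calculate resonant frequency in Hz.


Given values:
  S = 0.0039 m^2, L = 0.131 m, V = 0.0155 m^3, c = 343 m/s
Formula: f = (c / (2*pi)) * sqrt(S / (V * L))
Compute V * L = 0.0155 * 0.131 = 0.0020305
Compute S / (V * L) = 0.0039 / 0.0020305 = 1.9207
Compute sqrt(1.9207) = 1.385893
Compute c / (2*pi) = 343 / 6.283185 = 54.590148
f = 54.590148 * 1.385893 = 75.66

75.66 Hz


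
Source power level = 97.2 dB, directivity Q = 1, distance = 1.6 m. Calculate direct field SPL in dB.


Given values:
  Lw = 97.2 dB, Q = 1, r = 1.6 m
Formula: SPL = Lw + 10 * log10(Q / (4 * pi * r^2))
Compute 4 * pi * r^2 = 4 * pi * 1.6^2 = 32.1699
Compute Q / denom = 1 / 32.1699 = 0.03108496
Compute 10 * log10(0.03108496) = -15.0745
SPL = 97.2 + (-15.0745) = 82.13

82.13 dB


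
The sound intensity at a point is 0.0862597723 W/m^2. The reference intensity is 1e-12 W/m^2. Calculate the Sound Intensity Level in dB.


Given values:
  I = 0.0862597723 W/m^2
  I_ref = 1e-12 W/m^2
Formula: SIL = 10 * log10(I / I_ref)
Compute ratio: I / I_ref = 86259772300
Compute log10: log10(86259772300) = 10.935808
Multiply: SIL = 10 * 10.935808 = 109.36

109.36 dB


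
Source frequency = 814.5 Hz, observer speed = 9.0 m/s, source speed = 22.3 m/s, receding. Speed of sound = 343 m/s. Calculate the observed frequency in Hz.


Given values:
  f_s = 814.5 Hz, v_o = 9.0 m/s, v_s = 22.3 m/s
  Direction: receding
Formula: f_o = f_s * (c - v_o) / (c + v_s)
Numerator: c - v_o = 343 - 9.0 = 334.0
Denominator: c + v_s = 343 + 22.3 = 365.3
f_o = 814.5 * 334.0 / 365.3 = 744.71

744.71 Hz


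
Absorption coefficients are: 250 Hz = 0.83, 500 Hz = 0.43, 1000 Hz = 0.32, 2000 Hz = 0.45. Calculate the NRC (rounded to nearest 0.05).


Given values:
  a_250 = 0.83, a_500 = 0.43
  a_1000 = 0.32, a_2000 = 0.45
Formula: NRC = (a250 + a500 + a1000 + a2000) / 4
Sum = 0.83 + 0.43 + 0.32 + 0.45 = 2.03
NRC = 2.03 / 4 = 0.5075
Rounded to nearest 0.05: 0.5

0.5


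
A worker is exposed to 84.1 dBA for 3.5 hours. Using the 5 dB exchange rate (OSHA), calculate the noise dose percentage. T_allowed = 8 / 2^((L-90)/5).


Given values:
  L = 84.1 dBA, T = 3.5 hours
Formula: T_allowed = 8 / 2^((L - 90) / 5)
Compute exponent: (84.1 - 90) / 5 = -1.18
Compute 2^(-1.18) = 0.441351
T_allowed = 8 / 0.441351 = 18.126163 hours
Dose = (T / T_allowed) * 100
Dose = (3.5 / 18.126163) * 100 = 19.31

19.31 %


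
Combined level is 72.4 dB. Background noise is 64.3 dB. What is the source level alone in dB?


Given values:
  L_total = 72.4 dB, L_bg = 64.3 dB
Formula: L_source = 10 * log10(10^(L_total/10) - 10^(L_bg/10))
Convert to linear:
  10^(72.4/10) = 17378008.2875
  10^(64.3/10) = 2691534.8039
Difference: 17378008.2875 - 2691534.8039 = 14686473.4836
L_source = 10 * log10(14686473.4836) = 71.67

71.67 dB


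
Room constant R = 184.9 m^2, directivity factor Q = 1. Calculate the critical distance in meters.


Given values:
  R = 184.9 m^2, Q = 1
Formula: d_c = 0.141 * sqrt(Q * R)
Compute Q * R = 1 * 184.9 = 184.9
Compute sqrt(184.9) = 13.5978
d_c = 0.141 * 13.5978 = 1.917

1.917 m


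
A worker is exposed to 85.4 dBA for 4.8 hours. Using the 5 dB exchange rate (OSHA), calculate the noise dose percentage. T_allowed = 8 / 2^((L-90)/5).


Given values:
  L = 85.4 dBA, T = 4.8 hours
Formula: T_allowed = 8 / 2^((L - 90) / 5)
Compute exponent: (85.4 - 90) / 5 = -0.92
Compute 2^(-0.92) = 0.528509
T_allowed = 8 / 0.528509 = 15.136923 hours
Dose = (T / T_allowed) * 100
Dose = (4.8 / 15.136923) * 100 = 31.71

31.71 %


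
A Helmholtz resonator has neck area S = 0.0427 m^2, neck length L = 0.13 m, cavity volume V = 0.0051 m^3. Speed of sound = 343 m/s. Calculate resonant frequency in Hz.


Given values:
  S = 0.0427 m^2, L = 0.13 m, V = 0.0051 m^3, c = 343 m/s
Formula: f = (c / (2*pi)) * sqrt(S / (V * L))
Compute V * L = 0.0051 * 0.13 = 0.000663
Compute S / (V * L) = 0.0427 / 0.000663 = 64.4042
Compute sqrt(64.4042) = 8.025223
Compute c / (2*pi) = 343 / 6.283185 = 54.590148
f = 54.590148 * 8.025223 = 438.1

438.1 Hz


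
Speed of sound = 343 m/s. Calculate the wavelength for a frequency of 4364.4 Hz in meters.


Given values:
  c = 343 m/s, f = 4364.4 Hz
Formula: lambda = c / f
lambda = 343 / 4364.4
lambda = 0.0786

0.0786 m


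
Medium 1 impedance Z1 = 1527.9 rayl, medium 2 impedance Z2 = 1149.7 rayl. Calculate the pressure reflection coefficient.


Given values:
  Z1 = 1527.9 rayl, Z2 = 1149.7 rayl
Formula: R = (Z2 - Z1) / (Z2 + Z1)
Numerator: Z2 - Z1 = 1149.7 - 1527.9 = -378.2
Denominator: Z2 + Z1 = 1149.7 + 1527.9 = 2677.6
R = -378.2 / 2677.6 = -0.1412

-0.1412


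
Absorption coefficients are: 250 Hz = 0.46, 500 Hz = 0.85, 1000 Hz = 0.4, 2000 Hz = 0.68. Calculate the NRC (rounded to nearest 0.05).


Given values:
  a_250 = 0.46, a_500 = 0.85
  a_1000 = 0.4, a_2000 = 0.68
Formula: NRC = (a250 + a500 + a1000 + a2000) / 4
Sum = 0.46 + 0.85 + 0.4 + 0.68 = 2.39
NRC = 2.39 / 4 = 0.5975
Rounded to nearest 0.05: 0.6

0.6


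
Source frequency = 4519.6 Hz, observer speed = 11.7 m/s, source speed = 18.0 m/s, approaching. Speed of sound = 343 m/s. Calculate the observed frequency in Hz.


Given values:
  f_s = 4519.6 Hz, v_o = 11.7 m/s, v_s = 18.0 m/s
  Direction: approaching
Formula: f_o = f_s * (c + v_o) / (c - v_s)
Numerator: c + v_o = 343 + 11.7 = 354.7
Denominator: c - v_s = 343 - 18.0 = 325.0
f_o = 4519.6 * 354.7 / 325.0 = 4932.62

4932.62 Hz


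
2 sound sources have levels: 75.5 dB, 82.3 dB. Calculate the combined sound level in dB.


Formula: L_total = 10 * log10( sum(10^(Li/10)) )
  Source 1: 10^(75.5/10) = 35481338.9234
  Source 2: 10^(82.3/10) = 169824365.2462
Sum of linear values = 205305704.1696
L_total = 10 * log10(205305704.1696) = 83.12

83.12 dB


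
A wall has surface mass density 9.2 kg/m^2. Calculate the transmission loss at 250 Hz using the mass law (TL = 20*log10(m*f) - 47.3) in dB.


Given values:
  m = 9.2 kg/m^2, f = 250 Hz
Formula: TL = 20 * log10(m * f) - 47.3
Compute m * f = 9.2 * 250 = 2300.0
Compute log10(2300.0) = 3.361728
Compute 20 * 3.361728 = 67.2346
TL = 67.2346 - 47.3 = 19.93

19.93 dB


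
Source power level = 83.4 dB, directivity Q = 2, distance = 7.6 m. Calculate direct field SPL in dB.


Given values:
  Lw = 83.4 dB, Q = 2, r = 7.6 m
Formula: SPL = Lw + 10 * log10(Q / (4 * pi * r^2))
Compute 4 * pi * r^2 = 4 * pi * 7.6^2 = 725.8336
Compute Q / denom = 2 / 725.8336 = 0.00275545
Compute 10 * log10(0.00275545) = -25.5981
SPL = 83.4 + (-25.5981) = 57.8

57.8 dB


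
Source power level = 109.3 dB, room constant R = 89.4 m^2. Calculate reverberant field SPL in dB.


Given values:
  Lw = 109.3 dB, R = 89.4 m^2
Formula: SPL = Lw + 10 * log10(4 / R)
Compute 4 / R = 4 / 89.4 = 0.044743
Compute 10 * log10(0.044743) = -13.4927
SPL = 109.3 + (-13.4927) = 95.81

95.81 dB


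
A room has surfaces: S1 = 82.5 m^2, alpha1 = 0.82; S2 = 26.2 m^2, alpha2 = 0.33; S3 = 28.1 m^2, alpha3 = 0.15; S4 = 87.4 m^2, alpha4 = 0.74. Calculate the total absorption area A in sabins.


Given surfaces:
  Surface 1: 82.5 * 0.82 = 67.65
  Surface 2: 26.2 * 0.33 = 8.646
  Surface 3: 28.1 * 0.15 = 4.215
  Surface 4: 87.4 * 0.74 = 64.676
Formula: A = sum(Si * alpha_i)
A = 67.65 + 8.646 + 4.215 + 64.676
A = 145.19

145.19 sabins


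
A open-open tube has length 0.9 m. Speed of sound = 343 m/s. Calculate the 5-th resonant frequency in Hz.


Given values:
  Tube type: open-open, L = 0.9 m, c = 343 m/s, n = 5
Formula: f_n = n * c / (2 * L)
Compute 2 * L = 2 * 0.9 = 1.8
f = 5 * 343 / 1.8
f = 952.78

952.78 Hz


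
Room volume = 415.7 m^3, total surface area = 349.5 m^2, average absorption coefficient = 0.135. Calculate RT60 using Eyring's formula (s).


Given values:
  V = 415.7 m^3, S = 349.5 m^2, alpha = 0.135
Formula: RT60 = 0.161 * V / (-S * ln(1 - alpha))
Compute ln(1 - 0.135) = ln(0.865) = -0.145026
Denominator: -349.5 * -0.145026 = 50.6866
Numerator: 0.161 * 415.7 = 66.9277
RT60 = 66.9277 / 50.6866 = 1.32

1.32 s


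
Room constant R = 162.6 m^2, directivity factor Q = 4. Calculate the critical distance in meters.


Given values:
  R = 162.6 m^2, Q = 4
Formula: d_c = 0.141 * sqrt(Q * R)
Compute Q * R = 4 * 162.6 = 650.4
Compute sqrt(650.4) = 25.5029
d_c = 0.141 * 25.5029 = 3.596

3.596 m


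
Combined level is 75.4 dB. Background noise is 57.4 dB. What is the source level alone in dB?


Given values:
  L_total = 75.4 dB, L_bg = 57.4 dB
Formula: L_source = 10 * log10(10^(L_total/10) - 10^(L_bg/10))
Convert to linear:
  10^(75.4/10) = 34673685.0453
  10^(57.4/10) = 549540.8739
Difference: 34673685.0453 - 549540.8739 = 34124144.1714
L_source = 10 * log10(34124144.1714) = 75.33

75.33 dB


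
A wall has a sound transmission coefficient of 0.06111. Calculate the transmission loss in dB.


Given values:
  tau = 0.06111
Formula: TL = 10 * log10(1 / tau)
Compute 1 / tau = 1 / 0.06111 = 16.3639
Compute log10(16.3639) = 1.213887
TL = 10 * 1.213887 = 12.14

12.14 dB


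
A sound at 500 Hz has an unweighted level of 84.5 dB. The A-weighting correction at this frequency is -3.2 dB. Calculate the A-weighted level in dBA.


Given values:
  SPL = 84.5 dB
  A-weighting at 500 Hz = -3.2 dB
Formula: L_A = SPL + A_weight
L_A = 84.5 + (-3.2)
L_A = 81.3

81.3 dBA


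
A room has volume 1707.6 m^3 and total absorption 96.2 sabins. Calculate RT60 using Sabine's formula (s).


Given values:
  V = 1707.6 m^3
  A = 96.2 sabins
Formula: RT60 = 0.161 * V / A
Numerator: 0.161 * 1707.6 = 274.9236
RT60 = 274.9236 / 96.2 = 2.858

2.858 s


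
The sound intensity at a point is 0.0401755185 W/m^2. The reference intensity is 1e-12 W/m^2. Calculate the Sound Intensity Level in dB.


Given values:
  I = 0.0401755185 W/m^2
  I_ref = 1e-12 W/m^2
Formula: SIL = 10 * log10(I / I_ref)
Compute ratio: I / I_ref = 40175518500
Compute log10: log10(40175518500) = 10.603961
Multiply: SIL = 10 * 10.603961 = 106.04

106.04 dB


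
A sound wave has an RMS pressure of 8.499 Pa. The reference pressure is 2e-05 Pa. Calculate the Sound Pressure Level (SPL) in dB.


Given values:
  p = 8.499 Pa
  p_ref = 2e-05 Pa
Formula: SPL = 20 * log10(p / p_ref)
Compute ratio: p / p_ref = 8.499 / 2e-05 = 424950
Compute log10: log10(424950) = 5.628338
Multiply: SPL = 20 * 5.628338 = 112.57

112.57 dB


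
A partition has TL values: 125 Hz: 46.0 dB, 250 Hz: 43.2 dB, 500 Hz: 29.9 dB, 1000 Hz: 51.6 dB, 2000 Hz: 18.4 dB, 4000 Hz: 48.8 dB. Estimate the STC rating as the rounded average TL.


Given TL values at each frequency:
  125 Hz: 46.0 dB
  250 Hz: 43.2 dB
  500 Hz: 29.9 dB
  1000 Hz: 51.6 dB
  2000 Hz: 18.4 dB
  4000 Hz: 48.8 dB
Formula: STC ~ round(average of TL values)
Sum = 46.0 + 43.2 + 29.9 + 51.6 + 18.4 + 48.8 = 237.9
Average = 237.9 / 6 = 39.65
Rounded: 40

40


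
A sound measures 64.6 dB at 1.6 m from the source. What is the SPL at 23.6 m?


Given values:
  SPL1 = 64.6 dB, r1 = 1.6 m, r2 = 23.6 m
Formula: SPL2 = SPL1 - 20 * log10(r2 / r1)
Compute ratio: r2 / r1 = 23.6 / 1.6 = 14.75
Compute log10: log10(14.75) = 1.168792
Compute drop: 20 * 1.168792 = 23.3758
SPL2 = 64.6 - 23.3758 = 41.22

41.22 dB


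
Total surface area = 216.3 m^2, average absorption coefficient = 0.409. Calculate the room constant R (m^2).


Given values:
  S = 216.3 m^2, alpha = 0.409
Formula: R = S * alpha / (1 - alpha)
Numerator: 216.3 * 0.409 = 88.4667
Denominator: 1 - 0.409 = 0.591
R = 88.4667 / 0.591 = 149.69

149.69 m^2


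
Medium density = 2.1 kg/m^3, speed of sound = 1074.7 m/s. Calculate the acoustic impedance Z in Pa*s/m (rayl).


Given values:
  rho = 2.1 kg/m^3
  c = 1074.7 m/s
Formula: Z = rho * c
Z = 2.1 * 1074.7
Z = 2256.87

2256.87 rayl


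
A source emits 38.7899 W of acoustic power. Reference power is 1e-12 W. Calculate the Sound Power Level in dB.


Given values:
  W = 38.7899 W
  W_ref = 1e-12 W
Formula: SWL = 10 * log10(W / W_ref)
Compute ratio: W / W_ref = 38789900000000
Compute log10: log10(38789900000000) = 13.588719
Multiply: SWL = 10 * 13.588719 = 135.89

135.89 dB


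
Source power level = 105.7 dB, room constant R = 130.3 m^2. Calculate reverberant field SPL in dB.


Given values:
  Lw = 105.7 dB, R = 130.3 m^2
Formula: SPL = Lw + 10 * log10(4 / R)
Compute 4 / R = 4 / 130.3 = 0.030698
Compute 10 * log10(0.030698) = -15.1289
SPL = 105.7 + (-15.1289) = 90.57

90.57 dB


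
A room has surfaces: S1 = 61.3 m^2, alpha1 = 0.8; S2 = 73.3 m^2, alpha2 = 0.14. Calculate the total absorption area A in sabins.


Given surfaces:
  Surface 1: 61.3 * 0.8 = 49.04
  Surface 2: 73.3 * 0.14 = 10.262
Formula: A = sum(Si * alpha_i)
A = 49.04 + 10.262
A = 59.3

59.3 sabins


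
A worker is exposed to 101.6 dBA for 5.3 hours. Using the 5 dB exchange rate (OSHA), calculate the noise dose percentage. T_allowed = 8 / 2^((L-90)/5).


Given values:
  L = 101.6 dBA, T = 5.3 hours
Formula: T_allowed = 8 / 2^((L - 90) / 5)
Compute exponent: (101.6 - 90) / 5 = 2.32
Compute 2^(2.32) = 4.993322
T_allowed = 8 / 4.993322 = 1.60214 hours
Dose = (T / T_allowed) * 100
Dose = (5.3 / 1.60214) * 100 = 330.81

330.81 %


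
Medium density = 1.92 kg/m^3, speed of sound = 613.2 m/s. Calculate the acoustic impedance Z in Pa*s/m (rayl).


Given values:
  rho = 1.92 kg/m^3
  c = 613.2 m/s
Formula: Z = rho * c
Z = 1.92 * 613.2
Z = 1177.34

1177.34 rayl


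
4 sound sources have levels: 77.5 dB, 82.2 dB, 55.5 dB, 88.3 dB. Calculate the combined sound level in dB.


Formula: L_total = 10 * log10( sum(10^(Li/10)) )
  Source 1: 10^(77.5/10) = 56234132.519
  Source 2: 10^(82.2/10) = 165958690.7438
  Source 3: 10^(55.5/10) = 354813.3892
  Source 4: 10^(88.3/10) = 676082975.392
Sum of linear values = 898630612.044
L_total = 10 * log10(898630612.044) = 89.54

89.54 dB


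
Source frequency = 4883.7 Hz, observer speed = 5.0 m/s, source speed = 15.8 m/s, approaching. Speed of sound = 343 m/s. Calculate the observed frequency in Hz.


Given values:
  f_s = 4883.7 Hz, v_o = 5.0 m/s, v_s = 15.8 m/s
  Direction: approaching
Formula: f_o = f_s * (c + v_o) / (c - v_s)
Numerator: c + v_o = 343 + 5.0 = 348.0
Denominator: c - v_s = 343 - 15.8 = 327.2
f_o = 4883.7 * 348.0 / 327.2 = 5194.16

5194.16 Hz


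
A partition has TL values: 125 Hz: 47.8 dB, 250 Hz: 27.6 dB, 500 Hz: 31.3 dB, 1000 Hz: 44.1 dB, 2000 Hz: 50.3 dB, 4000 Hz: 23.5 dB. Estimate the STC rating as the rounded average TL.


Given TL values at each frequency:
  125 Hz: 47.8 dB
  250 Hz: 27.6 dB
  500 Hz: 31.3 dB
  1000 Hz: 44.1 dB
  2000 Hz: 50.3 dB
  4000 Hz: 23.5 dB
Formula: STC ~ round(average of TL values)
Sum = 47.8 + 27.6 + 31.3 + 44.1 + 50.3 + 23.5 = 224.6
Average = 224.6 / 6 = 37.43
Rounded: 37

37


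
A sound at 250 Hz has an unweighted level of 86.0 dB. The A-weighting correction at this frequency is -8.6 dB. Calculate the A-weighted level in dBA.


Given values:
  SPL = 86.0 dB
  A-weighting at 250 Hz = -8.6 dB
Formula: L_A = SPL + A_weight
L_A = 86.0 + (-8.6)
L_A = 77.4

77.4 dBA


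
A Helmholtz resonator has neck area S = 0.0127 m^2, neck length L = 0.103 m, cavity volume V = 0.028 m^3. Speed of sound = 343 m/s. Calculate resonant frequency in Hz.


Given values:
  S = 0.0127 m^2, L = 0.103 m, V = 0.028 m^3, c = 343 m/s
Formula: f = (c / (2*pi)) * sqrt(S / (V * L))
Compute V * L = 0.028 * 0.103 = 0.002884
Compute S / (V * L) = 0.0127 / 0.002884 = 4.4036
Compute sqrt(4.4036) = 2.098476
Compute c / (2*pi) = 343 / 6.283185 = 54.590148
f = 54.590148 * 2.098476 = 114.56

114.56 Hz


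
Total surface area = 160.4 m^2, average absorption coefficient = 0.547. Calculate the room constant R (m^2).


Given values:
  S = 160.4 m^2, alpha = 0.547
Formula: R = S * alpha / (1 - alpha)
Numerator: 160.4 * 0.547 = 87.7388
Denominator: 1 - 0.547 = 0.453
R = 87.7388 / 0.453 = 193.68

193.68 m^2


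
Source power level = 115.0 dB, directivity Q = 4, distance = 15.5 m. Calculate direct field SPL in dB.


Given values:
  Lw = 115.0 dB, Q = 4, r = 15.5 m
Formula: SPL = Lw + 10 * log10(Q / (4 * pi * r^2))
Compute 4 * pi * r^2 = 4 * pi * 15.5^2 = 3019.0705
Compute Q / denom = 4 / 3019.0705 = 0.00132491
Compute 10 * log10(0.00132491) = -28.7781
SPL = 115.0 + (-28.7781) = 86.22

86.22 dB


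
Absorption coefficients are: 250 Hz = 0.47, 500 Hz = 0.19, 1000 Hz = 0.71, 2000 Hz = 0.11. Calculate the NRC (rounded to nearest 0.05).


Given values:
  a_250 = 0.47, a_500 = 0.19
  a_1000 = 0.71, a_2000 = 0.11
Formula: NRC = (a250 + a500 + a1000 + a2000) / 4
Sum = 0.47 + 0.19 + 0.71 + 0.11 = 1.48
NRC = 1.48 / 4 = 0.37
Rounded to nearest 0.05: 0.35

0.35


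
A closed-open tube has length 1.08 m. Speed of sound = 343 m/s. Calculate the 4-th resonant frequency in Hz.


Given values:
  Tube type: closed-open, L = 1.08 m, c = 343 m/s, n = 4
Formula: f_n = (2n - 1) * c / (4 * L)
Compute 2n - 1 = 2*4 - 1 = 7
Compute 4 * L = 4 * 1.08 = 4.32
f = 7 * 343 / 4.32
f = 555.79

555.79 Hz


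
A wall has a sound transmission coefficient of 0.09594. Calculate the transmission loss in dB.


Given values:
  tau = 0.09594
Formula: TL = 10 * log10(1 / tau)
Compute 1 / tau = 1 / 0.09594 = 10.4232
Compute log10(10.4232) = 1.018001
TL = 10 * 1.018001 = 10.18

10.18 dB


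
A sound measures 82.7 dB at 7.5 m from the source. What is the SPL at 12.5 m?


Given values:
  SPL1 = 82.7 dB, r1 = 7.5 m, r2 = 12.5 m
Formula: SPL2 = SPL1 - 20 * log10(r2 / r1)
Compute ratio: r2 / r1 = 12.5 / 7.5 = 1.6667
Compute log10: log10(1.6667) = 0.221857
Compute drop: 20 * 0.221857 = 4.4371
SPL2 = 82.7 - 4.4371 = 78.26

78.26 dB


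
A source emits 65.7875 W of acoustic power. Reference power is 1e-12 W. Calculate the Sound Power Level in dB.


Given values:
  W = 65.7875 W
  W_ref = 1e-12 W
Formula: SWL = 10 * log10(W / W_ref)
Compute ratio: W / W_ref = 65787500000000
Compute log10: log10(65787500000000) = 13.818143
Multiply: SWL = 10 * 13.818143 = 138.18

138.18 dB


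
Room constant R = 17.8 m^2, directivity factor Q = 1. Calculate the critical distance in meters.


Given values:
  R = 17.8 m^2, Q = 1
Formula: d_c = 0.141 * sqrt(Q * R)
Compute Q * R = 1 * 17.8 = 17.8
Compute sqrt(17.8) = 4.219
d_c = 0.141 * 4.219 = 0.595

0.595 m


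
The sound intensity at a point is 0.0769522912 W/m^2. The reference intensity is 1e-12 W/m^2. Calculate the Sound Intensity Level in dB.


Given values:
  I = 0.0769522912 W/m^2
  I_ref = 1e-12 W/m^2
Formula: SIL = 10 * log10(I / I_ref)
Compute ratio: I / I_ref = 76952291200
Compute log10: log10(76952291200) = 10.886222
Multiply: SIL = 10 * 10.886222 = 108.86

108.86 dB


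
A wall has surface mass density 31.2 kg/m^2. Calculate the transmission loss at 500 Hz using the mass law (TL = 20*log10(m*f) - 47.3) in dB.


Given values:
  m = 31.2 kg/m^2, f = 500 Hz
Formula: TL = 20 * log10(m * f) - 47.3
Compute m * f = 31.2 * 500 = 15600.0
Compute log10(15600.0) = 4.193125
Compute 20 * 4.193125 = 83.8625
TL = 83.8625 - 47.3 = 36.56

36.56 dB


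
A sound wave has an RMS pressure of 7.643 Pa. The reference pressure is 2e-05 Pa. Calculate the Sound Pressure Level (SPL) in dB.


Given values:
  p = 7.643 Pa
  p_ref = 2e-05 Pa
Formula: SPL = 20 * log10(p / p_ref)
Compute ratio: p / p_ref = 7.643 / 2e-05 = 382150
Compute log10: log10(382150) = 5.582234
Multiply: SPL = 20 * 5.582234 = 111.64

111.64 dB


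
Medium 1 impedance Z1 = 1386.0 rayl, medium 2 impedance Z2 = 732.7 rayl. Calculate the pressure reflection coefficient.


Given values:
  Z1 = 1386.0 rayl, Z2 = 732.7 rayl
Formula: R = (Z2 - Z1) / (Z2 + Z1)
Numerator: Z2 - Z1 = 732.7 - 1386.0 = -653.3
Denominator: Z2 + Z1 = 732.7 + 1386.0 = 2118.7
R = -653.3 / 2118.7 = -0.3083

-0.3083


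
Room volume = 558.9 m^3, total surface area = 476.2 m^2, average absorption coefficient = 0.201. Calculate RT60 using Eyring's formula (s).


Given values:
  V = 558.9 m^3, S = 476.2 m^2, alpha = 0.201
Formula: RT60 = 0.161 * V / (-S * ln(1 - alpha))
Compute ln(1 - 0.201) = ln(0.799) = -0.224394
Denominator: -476.2 * -0.224394 = 106.8564
Numerator: 0.161 * 558.9 = 89.9829
RT60 = 89.9829 / 106.8564 = 0.842

0.842 s


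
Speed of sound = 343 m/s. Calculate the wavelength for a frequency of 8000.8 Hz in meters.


Given values:
  c = 343 m/s, f = 8000.8 Hz
Formula: lambda = c / f
lambda = 343 / 8000.8
lambda = 0.0429

0.0429 m


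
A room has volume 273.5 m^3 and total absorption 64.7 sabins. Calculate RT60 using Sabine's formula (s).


Given values:
  V = 273.5 m^3
  A = 64.7 sabins
Formula: RT60 = 0.161 * V / A
Numerator: 0.161 * 273.5 = 44.0335
RT60 = 44.0335 / 64.7 = 0.681

0.681 s


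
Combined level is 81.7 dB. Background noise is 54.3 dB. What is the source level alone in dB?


Given values:
  L_total = 81.7 dB, L_bg = 54.3 dB
Formula: L_source = 10 * log10(10^(L_total/10) - 10^(L_bg/10))
Convert to linear:
  10^(81.7/10) = 147910838.8168
  10^(54.3/10) = 269153.4804
Difference: 147910838.8168 - 269153.4804 = 147641685.3364
L_source = 10 * log10(147641685.3364) = 81.69

81.69 dB


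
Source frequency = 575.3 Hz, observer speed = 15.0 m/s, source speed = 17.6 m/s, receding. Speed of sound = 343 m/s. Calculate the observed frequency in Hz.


Given values:
  f_s = 575.3 Hz, v_o = 15.0 m/s, v_s = 17.6 m/s
  Direction: receding
Formula: f_o = f_s * (c - v_o) / (c + v_s)
Numerator: c - v_o = 343 - 15.0 = 328.0
Denominator: c + v_s = 343 + 17.6 = 360.6
f_o = 575.3 * 328.0 / 360.6 = 523.29

523.29 Hz


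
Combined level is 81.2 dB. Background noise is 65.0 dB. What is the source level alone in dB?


Given values:
  L_total = 81.2 dB, L_bg = 65.0 dB
Formula: L_source = 10 * log10(10^(L_total/10) - 10^(L_bg/10))
Convert to linear:
  10^(81.2/10) = 131825673.8556
  10^(65.0/10) = 3162277.6602
Difference: 131825673.8556 - 3162277.6602 = 128663396.1954
L_source = 10 * log10(128663396.1954) = 81.09

81.09 dB


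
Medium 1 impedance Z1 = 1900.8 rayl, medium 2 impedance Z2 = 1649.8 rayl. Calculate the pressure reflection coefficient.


Given values:
  Z1 = 1900.8 rayl, Z2 = 1649.8 rayl
Formula: R = (Z2 - Z1) / (Z2 + Z1)
Numerator: Z2 - Z1 = 1649.8 - 1900.8 = -251.0
Denominator: Z2 + Z1 = 1649.8 + 1900.8 = 3550.6
R = -251.0 / 3550.6 = -0.0707

-0.0707


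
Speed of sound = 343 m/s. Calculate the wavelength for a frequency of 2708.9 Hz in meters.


Given values:
  c = 343 m/s, f = 2708.9 Hz
Formula: lambda = c / f
lambda = 343 / 2708.9
lambda = 0.1266

0.1266 m


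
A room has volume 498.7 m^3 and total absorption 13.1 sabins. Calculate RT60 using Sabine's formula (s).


Given values:
  V = 498.7 m^3
  A = 13.1 sabins
Formula: RT60 = 0.161 * V / A
Numerator: 0.161 * 498.7 = 80.2907
RT60 = 80.2907 / 13.1 = 6.129

6.129 s


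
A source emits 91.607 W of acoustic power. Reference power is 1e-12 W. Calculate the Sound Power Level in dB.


Given values:
  W = 91.607 W
  W_ref = 1e-12 W
Formula: SWL = 10 * log10(W / W_ref)
Compute ratio: W / W_ref = 91607000000000
Compute log10: log10(91607000000000) = 13.961929
Multiply: SWL = 10 * 13.961929 = 139.62

139.62 dB


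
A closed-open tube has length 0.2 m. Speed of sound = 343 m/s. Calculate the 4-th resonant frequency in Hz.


Given values:
  Tube type: closed-open, L = 0.2 m, c = 343 m/s, n = 4
Formula: f_n = (2n - 1) * c / (4 * L)
Compute 2n - 1 = 2*4 - 1 = 7
Compute 4 * L = 4 * 0.2 = 0.8
f = 7 * 343 / 0.8
f = 3001.25

3001.25 Hz


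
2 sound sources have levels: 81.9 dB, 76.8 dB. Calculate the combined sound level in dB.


Formula: L_total = 10 * log10( sum(10^(Li/10)) )
  Source 1: 10^(81.9/10) = 154881661.8912
  Source 2: 10^(76.8/10) = 47863009.2323
Sum of linear values = 202744671.1235
L_total = 10 * log10(202744671.1235) = 83.07

83.07 dB


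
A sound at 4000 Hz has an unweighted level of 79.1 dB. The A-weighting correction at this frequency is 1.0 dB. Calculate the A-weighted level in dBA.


Given values:
  SPL = 79.1 dB
  A-weighting at 4000 Hz = 1.0 dB
Formula: L_A = SPL + A_weight
L_A = 79.1 + (1.0)
L_A = 80.1

80.1 dBA


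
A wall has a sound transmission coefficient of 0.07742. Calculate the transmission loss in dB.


Given values:
  tau = 0.07742
Formula: TL = 10 * log10(1 / tau)
Compute 1 / tau = 1 / 0.07742 = 12.9166
Compute log10(12.9166) = 1.111148
TL = 10 * 1.111148 = 11.11

11.11 dB


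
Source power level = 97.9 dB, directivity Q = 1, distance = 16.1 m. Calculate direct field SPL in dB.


Given values:
  Lw = 97.9 dB, Q = 1, r = 16.1 m
Formula: SPL = Lw + 10 * log10(Q / (4 * pi * r^2))
Compute 4 * pi * r^2 = 4 * pi * 16.1^2 = 3257.3289
Compute Q / denom = 1 / 3257.3289 = 0.000307
Compute 10 * log10(0.000307) = -35.1286
SPL = 97.9 + (-35.1286) = 62.77

62.77 dB


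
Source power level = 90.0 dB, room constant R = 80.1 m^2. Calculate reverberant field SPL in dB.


Given values:
  Lw = 90.0 dB, R = 80.1 m^2
Formula: SPL = Lw + 10 * log10(4 / R)
Compute 4 / R = 4 / 80.1 = 0.049938
Compute 10 * log10(0.049938) = -13.0157
SPL = 90.0 + (-13.0157) = 76.98

76.98 dB


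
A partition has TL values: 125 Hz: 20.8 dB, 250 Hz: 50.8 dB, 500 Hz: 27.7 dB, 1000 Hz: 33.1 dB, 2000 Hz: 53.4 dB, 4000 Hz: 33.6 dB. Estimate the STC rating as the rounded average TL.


Given TL values at each frequency:
  125 Hz: 20.8 dB
  250 Hz: 50.8 dB
  500 Hz: 27.7 dB
  1000 Hz: 33.1 dB
  2000 Hz: 53.4 dB
  4000 Hz: 33.6 dB
Formula: STC ~ round(average of TL values)
Sum = 20.8 + 50.8 + 27.7 + 33.1 + 53.4 + 33.6 = 219.4
Average = 219.4 / 6 = 36.57
Rounded: 37

37
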